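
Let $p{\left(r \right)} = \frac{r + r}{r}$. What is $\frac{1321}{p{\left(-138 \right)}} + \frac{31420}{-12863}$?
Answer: $\frac{16929183}{25726} \approx 658.06$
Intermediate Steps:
$p{\left(r \right)} = 2$ ($p{\left(r \right)} = \frac{2 r}{r} = 2$)
$\frac{1321}{p{\left(-138 \right)}} + \frac{31420}{-12863} = \frac{1321}{2} + \frac{31420}{-12863} = 1321 \cdot \frac{1}{2} + 31420 \left(- \frac{1}{12863}\right) = \frac{1321}{2} - \frac{31420}{12863} = \frac{16929183}{25726}$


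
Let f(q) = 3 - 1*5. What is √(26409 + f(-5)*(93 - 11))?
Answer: √26245 ≈ 162.00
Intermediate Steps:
f(q) = -2 (f(q) = 3 - 5 = -2)
√(26409 + f(-5)*(93 - 11)) = √(26409 - 2*(93 - 11)) = √(26409 - 2*82) = √(26409 - 164) = √26245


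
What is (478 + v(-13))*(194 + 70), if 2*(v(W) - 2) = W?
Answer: 125004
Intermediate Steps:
v(W) = 2 + W/2
(478 + v(-13))*(194 + 70) = (478 + (2 + (½)*(-13)))*(194 + 70) = (478 + (2 - 13/2))*264 = (478 - 9/2)*264 = (947/2)*264 = 125004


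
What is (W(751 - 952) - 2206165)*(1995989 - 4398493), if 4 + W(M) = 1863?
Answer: 5295853982224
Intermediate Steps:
W(M) = 1859 (W(M) = -4 + 1863 = 1859)
(W(751 - 952) - 2206165)*(1995989 - 4398493) = (1859 - 2206165)*(1995989 - 4398493) = -2204306*(-2402504) = 5295853982224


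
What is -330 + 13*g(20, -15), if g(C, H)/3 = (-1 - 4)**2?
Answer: 645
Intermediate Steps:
g(C, H) = 75 (g(C, H) = 3*(-1 - 4)**2 = 3*(-5)**2 = 3*25 = 75)
-330 + 13*g(20, -15) = -330 + 13*75 = -330 + 975 = 645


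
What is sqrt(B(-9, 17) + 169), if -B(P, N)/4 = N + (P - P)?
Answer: sqrt(101) ≈ 10.050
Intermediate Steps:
B(P, N) = -4*N (B(P, N) = -4*(N + (P - P)) = -4*(N + 0) = -4*N)
sqrt(B(-9, 17) + 169) = sqrt(-4*17 + 169) = sqrt(-68 + 169) = sqrt(101)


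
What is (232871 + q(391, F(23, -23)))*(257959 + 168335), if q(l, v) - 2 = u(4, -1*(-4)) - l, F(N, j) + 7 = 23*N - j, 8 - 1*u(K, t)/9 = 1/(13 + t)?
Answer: 1685314536246/17 ≈ 9.9136e+10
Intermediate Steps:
u(K, t) = 72 - 9/(13 + t)
F(N, j) = -7 - j + 23*N (F(N, j) = -7 + (23*N - j) = -7 + (-j + 23*N) = -7 - j + 23*N)
q(l, v) = 1249/17 - l (q(l, v) = 2 + (9*(103 + 8*(-1*(-4)))/(13 - 1*(-4)) - l) = 2 + (9*(103 + 8*4)/(13 + 4) - l) = 2 + (9*(103 + 32)/17 - l) = 2 + (9*(1/17)*135 - l) = 2 + (1215/17 - l) = 1249/17 - l)
(232871 + q(391, F(23, -23)))*(257959 + 168335) = (232871 + (1249/17 - 1*391))*(257959 + 168335) = (232871 + (1249/17 - 391))*426294 = (232871 - 5398/17)*426294 = (3953409/17)*426294 = 1685314536246/17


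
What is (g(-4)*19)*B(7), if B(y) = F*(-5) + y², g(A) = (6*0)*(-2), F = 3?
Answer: 0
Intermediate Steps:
g(A) = 0 (g(A) = 0*(-2) = 0)
B(y) = -15 + y² (B(y) = 3*(-5) + y² = -15 + y²)
(g(-4)*19)*B(7) = (0*19)*(-15 + 7²) = 0*(-15 + 49) = 0*34 = 0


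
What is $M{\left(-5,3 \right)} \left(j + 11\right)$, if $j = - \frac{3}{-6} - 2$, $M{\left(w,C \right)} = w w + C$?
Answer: $266$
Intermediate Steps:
$M{\left(w,C \right)} = C + w^{2}$ ($M{\left(w,C \right)} = w^{2} + C = C + w^{2}$)
$j = - \frac{3}{2}$ ($j = \left(-3\right) \left(- \frac{1}{6}\right) - 2 = \frac{1}{2} - 2 = - \frac{3}{2} \approx -1.5$)
$M{\left(-5,3 \right)} \left(j + 11\right) = \left(3 + \left(-5\right)^{2}\right) \left(- \frac{3}{2} + 11\right) = \left(3 + 25\right) \frac{19}{2} = 28 \cdot \frac{19}{2} = 266$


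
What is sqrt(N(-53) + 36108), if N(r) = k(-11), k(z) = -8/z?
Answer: 2*sqrt(1092289)/11 ≈ 190.02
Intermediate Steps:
N(r) = 8/11 (N(r) = -8/(-11) = -8*(-1/11) = 8/11)
sqrt(N(-53) + 36108) = sqrt(8/11 + 36108) = sqrt(397196/11) = 2*sqrt(1092289)/11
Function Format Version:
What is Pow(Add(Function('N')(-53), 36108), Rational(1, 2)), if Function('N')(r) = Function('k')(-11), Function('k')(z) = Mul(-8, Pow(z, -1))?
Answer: Mul(Rational(2, 11), Pow(1092289, Rational(1, 2))) ≈ 190.02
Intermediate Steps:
Function('N')(r) = Rational(8, 11) (Function('N')(r) = Mul(-8, Pow(-11, -1)) = Mul(-8, Rational(-1, 11)) = Rational(8, 11))
Pow(Add(Function('N')(-53), 36108), Rational(1, 2)) = Pow(Add(Rational(8, 11), 36108), Rational(1, 2)) = Pow(Rational(397196, 11), Rational(1, 2)) = Mul(Rational(2, 11), Pow(1092289, Rational(1, 2)))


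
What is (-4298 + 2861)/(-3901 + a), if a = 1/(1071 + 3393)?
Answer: 6414768/17414063 ≈ 0.36837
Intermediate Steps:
a = 1/4464 ≈ 0.00022401
(-4298 + 2861)/(-3901 + a) = (-4298 + 2861)/(-3901 + 1/4464) = -1437/(-17414063/4464) = -1437*(-4464/17414063) = 6414768/17414063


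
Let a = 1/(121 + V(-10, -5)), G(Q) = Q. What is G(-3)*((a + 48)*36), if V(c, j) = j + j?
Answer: -191844/37 ≈ -5185.0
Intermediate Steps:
V(c, j) = 2*j
a = 1/111 (a = 1/(121 + 2*(-5)) = 1/(121 - 10) = 1/111 ≈ 0.0090090)
G(-3)*((a + 48)*36) = -3*(1/111 + 48)*36 = -5329*36/37 = -3*63948/37 = -191844/37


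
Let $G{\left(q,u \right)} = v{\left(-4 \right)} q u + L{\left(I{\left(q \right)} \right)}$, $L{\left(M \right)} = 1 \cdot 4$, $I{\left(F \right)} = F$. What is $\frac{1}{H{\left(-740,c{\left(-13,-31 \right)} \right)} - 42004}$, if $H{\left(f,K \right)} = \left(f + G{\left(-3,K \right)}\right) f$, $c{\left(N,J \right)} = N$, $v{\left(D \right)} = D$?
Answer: $\frac{1}{618076} \approx 1.6179 \cdot 10^{-6}$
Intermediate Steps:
$L{\left(M \right)} = 4$
$G{\left(q,u \right)} = 4 - 4 q u$ ($G{\left(q,u \right)} = - 4 q u + 4 = 4 - 4 q u$)
$H{\left(f,K \right)} = f \left(4 + f + 12 K\right)$ ($H{\left(f,K \right)} = \left(f + \left(4 - - 12 K\right)\right) f = \left(f + \left(4 + 12 K\right)\right) f = \left(4 + f + 12 K\right) f = f \left(4 + f + 12 K\right)$)
$\frac{1}{H{\left(-740,c{\left(-13,-31 \right)} \right)} - 42004} = \frac{1}{- 740 \left(4 - 740 + 12 \left(-13\right)\right) - 42004} = \frac{1}{- 740 \left(4 - 740 - 156\right) - 42004} = \frac{1}{\left(-740\right) \left(-892\right) - 42004} = \frac{1}{660080 - 42004} = \frac{1}{618076}$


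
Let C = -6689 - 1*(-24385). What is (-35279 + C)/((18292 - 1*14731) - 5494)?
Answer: 17583/1933 ≈ 9.0962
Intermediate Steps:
C = 17696 (C = -6689 + 24385 = 17696)
(-35279 + C)/((18292 - 1*14731) - 5494) = (-35279 + 17696)/((18292 - 1*14731) - 5494) = -17583/((18292 - 14731) - 5494) = -17583/(3561 - 5494) = -17583/(-1933) = -17583*(-1/1933) = 17583/1933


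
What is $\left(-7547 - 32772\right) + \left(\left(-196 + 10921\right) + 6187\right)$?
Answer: $-23407$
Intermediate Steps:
$\left(-7547 - 32772\right) + \left(\left(-196 + 10921\right) + 6187\right) = -40319 + \left(10725 + 6187\right) = -40319 + 16912 = -23407$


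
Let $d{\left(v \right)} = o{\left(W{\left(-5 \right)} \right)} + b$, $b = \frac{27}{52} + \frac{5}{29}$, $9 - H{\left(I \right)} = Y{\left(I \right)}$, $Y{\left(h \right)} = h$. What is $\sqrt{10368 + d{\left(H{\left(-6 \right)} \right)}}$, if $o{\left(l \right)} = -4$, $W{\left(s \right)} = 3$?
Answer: $\frac{\sqrt{5892493035}}{754} \approx 101.81$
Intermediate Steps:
$H{\left(I \right)} = 9 - I$
$b = \frac{1043}{1508}$ ($b = 27 \cdot \frac{1}{52} + 5 \cdot \frac{1}{29} = \frac{27}{52} + \frac{5}{29} = \frac{1043}{1508} \approx 0.69164$)
$d{\left(v \right)} = - \frac{4989}{1508}$ ($d{\left(v \right)} = -4 + \frac{1043}{1508} = - \frac{4989}{1508}$)
$\sqrt{10368 + d{\left(H{\left(-6 \right)} \right)}} = \sqrt{10368 - \frac{4989}{1508}} = \sqrt{\frac{15629955}{1508}} = \frac{\sqrt{5892493035}}{754}$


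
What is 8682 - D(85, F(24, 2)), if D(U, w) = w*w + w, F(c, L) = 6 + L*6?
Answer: 8340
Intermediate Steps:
F(c, L) = 6 + 6*L
D(U, w) = w + w² (D(U, w) = w² + w = w + w²)
8682 - D(85, F(24, 2)) = 8682 - (6 + 6*2)*(1 + (6 + 6*2)) = 8682 - (6 + 12)*(1 + (6 + 12)) = 8682 - 18*(1 + 18) = 8682 - 18*19 = 8682 - 1*342 = 8682 - 342 = 8340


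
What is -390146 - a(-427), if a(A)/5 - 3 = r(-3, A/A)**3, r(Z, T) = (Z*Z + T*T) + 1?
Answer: -396816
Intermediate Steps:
r(Z, T) = 1 + T**2 + Z**2 (r(Z, T) = (Z**2 + T**2) + 1 = (T**2 + Z**2) + 1 = 1 + T**2 + Z**2)
a(A) = 6670 (a(A) = 15 + 5*(1 + (A/A)**2 + (-3)**2)**3 = 15 + 5*(1 + 1**2 + 9)**3 = 15 + 5*(1 + 1 + 9)**3 = 15 + 5*11**3 = 15 + 5*1331 = 15 + 6655 = 6670)
-390146 - a(-427) = -390146 - 1*6670 = -390146 - 6670 = -396816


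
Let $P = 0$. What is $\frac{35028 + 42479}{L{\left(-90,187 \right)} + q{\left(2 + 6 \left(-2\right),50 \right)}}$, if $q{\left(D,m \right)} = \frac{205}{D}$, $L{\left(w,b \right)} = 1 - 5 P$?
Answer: $- \frac{155014}{39} \approx -3974.7$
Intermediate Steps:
$L{\left(w,b \right)} = 1$ ($L{\left(w,b \right)} = 1 - 0 = 1 + 0 = 1$)
$\frac{35028 + 42479}{L{\left(-90,187 \right)} + q{\left(2 + 6 \left(-2\right),50 \right)}} = \frac{35028 + 42479}{1 + \frac{205}{2 + 6 \left(-2\right)}} = \frac{77507}{1 + \frac{205}{2 - 12}} = \frac{77507}{1 + \frac{205}{-10}} = \frac{77507}{1 + 205 \left(- \frac{1}{10}\right)} = \frac{77507}{1 - \frac{41}{2}} = \frac{77507}{- \frac{39}{2}} = 77507 \left(- \frac{2}{39}\right) = - \frac{155014}{39}$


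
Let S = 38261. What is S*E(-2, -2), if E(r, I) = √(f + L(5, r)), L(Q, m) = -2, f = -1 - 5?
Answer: 76522*I*√2 ≈ 1.0822e+5*I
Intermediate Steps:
f = -6
E(r, I) = 2*I*√2 (E(r, I) = √(-6 - 2) = √(-8) = 2*I*√2)
S*E(-2, -2) = 38261*(2*I*√2) = 76522*I*√2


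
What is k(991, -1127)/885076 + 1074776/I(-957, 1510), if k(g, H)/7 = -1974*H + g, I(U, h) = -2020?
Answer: -229946800129/446963380 ≈ -514.46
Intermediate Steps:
k(g, H) = -13818*H + 7*g (k(g, H) = 7*(-1974*H + g) = 7*(g - 1974*H) = -13818*H + 7*g)
k(991, -1127)/885076 + 1074776/I(-957, 1510) = (-13818*(-1127) + 7*991)/885076 + 1074776/(-2020) = (15572886 + 6937)*(1/885076) + 1074776*(-1/2020) = 15579823*(1/885076) - 268694/505 = 15579823/885076 - 268694/505 = -229946800129/446963380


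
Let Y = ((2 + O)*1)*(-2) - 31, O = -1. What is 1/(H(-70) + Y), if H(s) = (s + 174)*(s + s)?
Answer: -1/14593 ≈ -6.8526e-5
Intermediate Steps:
H(s) = 2*s*(174 + s) (H(s) = (174 + s)*(2*s) = 2*s*(174 + s))
Y = -33 (Y = ((2 - 1)*1)*(-2) - 31 = (1*1)*(-2) - 31 = 1*(-2) - 31 = -2 - 31 = -33)
1/(H(-70) + Y) = 1/(2*(-70)*(174 - 70) - 33) = 1/(2*(-70)*104 - 33) = 1/(-14560 - 33) = 1/(-14593) = -1/14593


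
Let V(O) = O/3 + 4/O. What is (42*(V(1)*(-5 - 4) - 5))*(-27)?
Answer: 49896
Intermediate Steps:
V(O) = 4/O + O/3 (V(O) = O*(1/3) + 4/O = O/3 + 4/O = 4/O + O/3)
(42*(V(1)*(-5 - 4) - 5))*(-27) = (42*((4/1 + (1/3)*1)*(-5 - 4) - 5))*(-27) = (42*((4*1 + 1/3)*(-9) - 5))*(-27) = (42*((4 + 1/3)*(-9) - 5))*(-27) = (42*((13/3)*(-9) - 5))*(-27) = (42*(-39 - 5))*(-27) = (42*(-44))*(-27) = -1848*(-27) = 49896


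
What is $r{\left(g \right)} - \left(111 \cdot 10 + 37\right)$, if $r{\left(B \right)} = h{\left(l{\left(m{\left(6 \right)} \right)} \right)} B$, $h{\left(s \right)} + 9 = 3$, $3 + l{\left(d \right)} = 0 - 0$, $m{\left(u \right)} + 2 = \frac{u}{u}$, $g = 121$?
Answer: $-1873$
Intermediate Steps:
$m{\left(u \right)} = -1$ ($m{\left(u \right)} = -2 + \frac{u}{u} = -2 + 1 = -1$)
$l{\left(d \right)} = -3$ ($l{\left(d \right)} = -3 + \left(0 - 0\right) = -3 + \left(0 + 0\right) = -3 + 0 = -3$)
$h{\left(s \right)} = -6$ ($h{\left(s \right)} = -9 + 3 = -6$)
$r{\left(B \right)} = - 6 B$
$r{\left(g \right)} - \left(111 \cdot 10 + 37\right) = \left(-6\right) 121 - \left(111 \cdot 10 + 37\right) = -726 - \left(1110 + 37\right) = -726 - 1147 = -1873$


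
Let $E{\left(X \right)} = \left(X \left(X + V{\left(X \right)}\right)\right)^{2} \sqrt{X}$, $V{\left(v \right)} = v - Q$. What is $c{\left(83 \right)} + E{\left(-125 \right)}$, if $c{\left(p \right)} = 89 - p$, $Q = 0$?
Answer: $6 + 4882812500 i \sqrt{5} \approx 6.0 + 1.0918 \cdot 10^{10} i$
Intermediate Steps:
$V{\left(v \right)} = v$ ($V{\left(v \right)} = v - 0 = v + 0 = v$)
$E{\left(X \right)} = 4 X^{\frac{9}{2}}$ ($E{\left(X \right)} = \left(X \left(X + X\right)\right)^{2} \sqrt{X} = \left(X 2 X\right)^{2} \sqrt{X} = \left(2 X^{2}\right)^{2} \sqrt{X} = 4 X^{4} \sqrt{X} = 4 X^{\frac{9}{2}}$)
$c{\left(83 \right)} + E{\left(-125 \right)} = \left(89 - 83\right) + 4 \left(-125\right)^{\frac{9}{2}} = \left(89 - 83\right) + 4 \cdot 1220703125 i \sqrt{5} = 6 + 4882812500 i \sqrt{5}$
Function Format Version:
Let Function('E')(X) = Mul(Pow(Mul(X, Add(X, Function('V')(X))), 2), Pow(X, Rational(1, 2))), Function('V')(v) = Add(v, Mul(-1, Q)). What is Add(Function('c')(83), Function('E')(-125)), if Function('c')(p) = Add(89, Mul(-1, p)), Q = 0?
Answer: Add(6, Mul(4882812500, I, Pow(5, Rational(1, 2)))) ≈ Add(6.0000, Mul(1.0918e+10, I))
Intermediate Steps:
Function('V')(v) = v (Function('V')(v) = Add(v, Mul(-1, 0)) = Add(v, 0) = v)
Function('E')(X) = Mul(4, Pow(X, Rational(9, 2))) (Function('E')(X) = Mul(Pow(Mul(X, Add(X, X)), 2), Pow(X, Rational(1, 2))) = Mul(Pow(Mul(X, Mul(2, X)), 2), Pow(X, Rational(1, 2))) = Mul(Pow(Mul(2, Pow(X, 2)), 2), Pow(X, Rational(1, 2))) = Mul(Mul(4, Pow(X, 4)), Pow(X, Rational(1, 2))) = Mul(4, Pow(X, Rational(9, 2))))
Add(Function('c')(83), Function('E')(-125)) = Add(Add(89, Mul(-1, 83)), Mul(4, Pow(-125, Rational(9, 2)))) = Add(Add(89, -83), Mul(4, Mul(1220703125, I, Pow(5, Rational(1, 2))))) = Add(6, Mul(4882812500, I, Pow(5, Rational(1, 2))))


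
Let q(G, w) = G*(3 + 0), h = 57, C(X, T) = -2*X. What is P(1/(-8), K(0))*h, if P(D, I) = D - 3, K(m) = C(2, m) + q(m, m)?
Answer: -1425/8 ≈ -178.13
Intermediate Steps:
q(G, w) = 3*G (q(G, w) = G*3 = 3*G)
K(m) = -4 + 3*m (K(m) = -2*2 + 3*m = -4 + 3*m)
P(D, I) = -3 + D
P(1/(-8), K(0))*h = (-3 + 1/(-8))*57 = (-3 - ⅛)*57 = -25/8*57 = -1425/8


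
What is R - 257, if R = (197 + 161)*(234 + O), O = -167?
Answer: 23729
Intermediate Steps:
R = 23986 (R = (197 + 161)*(234 - 167) = 358*67 = 23986)
R - 257 = 23986 - 257 = 23729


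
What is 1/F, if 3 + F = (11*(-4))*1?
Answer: -1/47 ≈ -0.021277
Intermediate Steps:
F = -47 (F = -3 + (11*(-4))*1 = -3 - 44*1 = -3 - 44 = -47)
1/F = 1/(-47) = -1/47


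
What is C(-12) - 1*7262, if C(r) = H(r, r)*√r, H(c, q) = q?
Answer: -7262 - 24*I*√3 ≈ -7262.0 - 41.569*I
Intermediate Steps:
C(r) = r^(3/2) (C(r) = r*√r = r^(3/2))
C(-12) - 1*7262 = (-12)^(3/2) - 1*7262 = -24*I*√3 - 7262 = -7262 - 24*I*√3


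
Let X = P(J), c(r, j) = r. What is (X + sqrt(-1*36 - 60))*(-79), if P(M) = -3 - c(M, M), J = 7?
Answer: 790 - 316*I*sqrt(6) ≈ 790.0 - 774.04*I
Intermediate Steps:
P(M) = -3 - M
X = -10 (X = -3 - 1*7 = -3 - 7 = -10)
(X + sqrt(-1*36 - 60))*(-79) = (-10 + sqrt(-1*36 - 60))*(-79) = (-10 + sqrt(-36 - 60))*(-79) = (-10 + sqrt(-96))*(-79) = (-10 + 4*I*sqrt(6))*(-79) = 790 - 316*I*sqrt(6)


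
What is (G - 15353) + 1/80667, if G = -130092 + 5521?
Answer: -11287249307/80667 ≈ -1.3992e+5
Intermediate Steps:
G = -124571
(G - 15353) + 1/80667 = (-124571 - 15353) + 1/80667 = -139924 + 1/80667 = -11287249307/80667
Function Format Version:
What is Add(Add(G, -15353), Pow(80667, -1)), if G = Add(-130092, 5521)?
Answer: Rational(-11287249307, 80667) ≈ -1.3992e+5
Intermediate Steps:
G = -124571
Add(Add(G, -15353), Pow(80667, -1)) = Add(Add(-124571, -15353), Pow(80667, -1)) = Add(-139924, Rational(1, 80667)) = Rational(-11287249307, 80667)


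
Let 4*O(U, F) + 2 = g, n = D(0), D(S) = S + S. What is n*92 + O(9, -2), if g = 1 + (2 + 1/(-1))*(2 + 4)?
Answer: 5/4 ≈ 1.2500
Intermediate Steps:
D(S) = 2*S
g = 7 (g = 1 + (2 - 1)*6 = 1 + 1*6 = 1 + 6 = 7)
n = 0 (n = 2*0 = 0)
O(U, F) = 5/4 (O(U, F) = -½ + (¼)*7 = -½ + 7/4 = 5/4)
n*92 + O(9, -2) = 0*92 + 5/4 = 0 + 5/4 = 5/4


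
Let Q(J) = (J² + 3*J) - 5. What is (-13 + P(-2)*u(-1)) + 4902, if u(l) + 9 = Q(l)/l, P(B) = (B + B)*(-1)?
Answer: 4881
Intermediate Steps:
Q(J) = -5 + J² + 3*J
P(B) = -2*B (P(B) = (2*B)*(-1) = -2*B)
u(l) = -9 + (-5 + l² + 3*l)/l
(-13 + P(-2)*u(-1)) + 4902 = (-13 + (-2*(-2))*(-6 - 1 - 5/(-1))) + 4902 = (-13 + 4*(-6 - 1 - 5*(-1))) + 4902 = (-13 + 4*(-6 - 1 + 5)) + 4902 = (-13 + 4*(-2)) + 4902 = (-13 - 8) + 4902 = -21 + 4902 = 4881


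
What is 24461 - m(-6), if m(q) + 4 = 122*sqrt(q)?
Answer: 24465 - 122*I*sqrt(6) ≈ 24465.0 - 298.84*I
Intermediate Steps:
m(q) = -4 + 122*sqrt(q)
24461 - m(-6) = 24461 - (-4 + 122*sqrt(-6)) = 24461 - (-4 + 122*(I*sqrt(6))) = 24461 - (-4 + 122*I*sqrt(6)) = 24461 + (4 - 122*I*sqrt(6)) = 24465 - 122*I*sqrt(6)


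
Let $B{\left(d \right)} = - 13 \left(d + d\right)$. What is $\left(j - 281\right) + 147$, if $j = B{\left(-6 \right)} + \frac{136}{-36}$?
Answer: $\frac{164}{9} \approx 18.222$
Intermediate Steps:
$B{\left(d \right)} = - 26 d$ ($B{\left(d \right)} = - 13 \cdot 2 d = - 26 d$)
$j = \frac{1370}{9}$ ($j = \left(-26\right) \left(-6\right) + \frac{136}{-36} = 156 + 136 \left(- \frac{1}{36}\right) = 156 - \frac{34}{9} = \frac{1370}{9} \approx 152.22$)
$\left(j - 281\right) + 147 = \left(\frac{1370}{9} - 281\right) + 147 = - \frac{1159}{9} + 147 = \frac{164}{9}$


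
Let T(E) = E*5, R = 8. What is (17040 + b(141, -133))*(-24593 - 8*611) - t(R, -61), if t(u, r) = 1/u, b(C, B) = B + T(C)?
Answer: -4153754977/8 ≈ -5.1922e+8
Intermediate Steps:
T(E) = 5*E
b(C, B) = B + 5*C
(17040 + b(141, -133))*(-24593 - 8*611) - t(R, -61) = (17040 + (-133 + 5*141))*(-24593 - 8*611) - 1/8 = (17040 + (-133 + 705))*(-24593 - 4888) - 1*1/8 = (17040 + 572)*(-29481) - 1/8 = 17612*(-29481) - 1/8 = -519219372 - 1/8 = -4153754977/8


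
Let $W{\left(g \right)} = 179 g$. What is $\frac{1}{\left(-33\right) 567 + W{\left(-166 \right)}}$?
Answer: $- \frac{1}{48425} \approx -2.065 \cdot 10^{-5}$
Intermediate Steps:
$\frac{1}{\left(-33\right) 567 + W{\left(-166 \right)}} = \frac{1}{\left(-33\right) 567 + 179 \left(-166\right)} = \frac{1}{-18711 - 29714} = \frac{1}{-48425} = - \frac{1}{48425}$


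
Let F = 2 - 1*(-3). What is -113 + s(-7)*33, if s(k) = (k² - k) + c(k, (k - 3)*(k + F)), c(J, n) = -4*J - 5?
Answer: 2494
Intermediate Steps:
F = 5 (F = 2 + 3 = 5)
c(J, n) = -5 - 4*J
s(k) = -5 + k² - 5*k (s(k) = (k² - k) + (-5 - 4*k) = -5 + k² - 5*k)
-113 + s(-7)*33 = -113 + (-5 + (-7)² - 5*(-7))*33 = -113 + (-5 + 49 + 35)*33 = -113 + 79*33 = -113 + 2607 = 2494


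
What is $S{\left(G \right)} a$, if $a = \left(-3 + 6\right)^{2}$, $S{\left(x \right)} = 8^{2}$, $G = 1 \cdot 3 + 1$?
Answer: $576$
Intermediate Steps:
$G = 4$ ($G = 3 + 1 = 4$)
$S{\left(x \right)} = 64$
$a = 9$ ($a = 3^{2} = 9$)
$S{\left(G \right)} a = 64 \cdot 9 = 576$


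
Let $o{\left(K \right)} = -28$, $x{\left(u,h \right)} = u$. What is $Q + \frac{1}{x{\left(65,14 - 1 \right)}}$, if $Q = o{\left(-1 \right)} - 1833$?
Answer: $- \frac{120964}{65} \approx -1861.0$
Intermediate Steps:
$Q = -1861$ ($Q = -28 - 1833 = -1861$)
$Q + \frac{1}{x{\left(65,14 - 1 \right)}} = -1861 + \frac{1}{65} = - \frac{120964}{65}$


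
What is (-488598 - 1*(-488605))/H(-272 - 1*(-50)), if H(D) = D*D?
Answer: 7/49284 ≈ 0.00014203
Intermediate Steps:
H(D) = D²
(-488598 - 1*(-488605))/H(-272 - 1*(-50)) = (-488598 - 1*(-488605))/((-272 - 1*(-50))²) = (-488598 + 488605)/((-272 + 50)²) = 7/((-222)²) = 7/49284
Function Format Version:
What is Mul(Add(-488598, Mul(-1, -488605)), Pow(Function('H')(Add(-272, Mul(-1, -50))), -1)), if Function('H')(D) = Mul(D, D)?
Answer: Rational(7, 49284) ≈ 0.00014203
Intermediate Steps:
Function('H')(D) = Pow(D, 2)
Mul(Add(-488598, Mul(-1, -488605)), Pow(Function('H')(Add(-272, Mul(-1, -50))), -1)) = Mul(Add(-488598, Mul(-1, -488605)), Pow(Pow(Add(-272, Mul(-1, -50)), 2), -1)) = Mul(Add(-488598, 488605), Pow(Pow(Add(-272, 50), 2), -1)) = Mul(7, Pow(Pow(-222, 2), -1)) = Mul(7, Pow(49284, -1)) = Mul(7, Rational(1, 49284)) = Rational(7, 49284)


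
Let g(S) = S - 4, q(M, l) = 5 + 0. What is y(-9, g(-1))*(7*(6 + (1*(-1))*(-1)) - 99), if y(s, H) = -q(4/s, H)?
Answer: 250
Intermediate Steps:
q(M, l) = 5
g(S) = -4 + S
y(s, H) = -5 (y(s, H) = -1*5 = -5)
y(-9, g(-1))*(7*(6 + (1*(-1))*(-1)) - 99) = -5*(7*(6 + (1*(-1))*(-1)) - 99) = -5*(7*(6 - 1*(-1)) - 99) = -5*(7*(6 + 1) - 99) = -5*(7*7 - 99) = -5*(49 - 99) = -5*(-50) = 250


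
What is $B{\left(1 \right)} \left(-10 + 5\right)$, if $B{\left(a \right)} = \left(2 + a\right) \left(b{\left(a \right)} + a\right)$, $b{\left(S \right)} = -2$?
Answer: $15$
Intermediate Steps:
$B{\left(a \right)} = \left(-2 + a\right) \left(2 + a\right)$ ($B{\left(a \right)} = \left(2 + a\right) \left(-2 + a\right) = \left(-2 + a\right) \left(2 + a\right)$)
$B{\left(1 \right)} \left(-10 + 5\right) = \left(-4 + 1^{2}\right) \left(-10 + 5\right) = \left(-4 + 1\right) \left(-5\right) = \left(-3\right) \left(-5\right) = 15$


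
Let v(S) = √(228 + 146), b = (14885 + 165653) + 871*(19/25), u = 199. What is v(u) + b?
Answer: 4529999/25 + √374 ≈ 1.8122e+5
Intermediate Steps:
b = 4529999/25 (b = 180538 + 871*(19*(1/25)) = 180538 + 871*(19/25) = 180538 + 16549/25 = 4529999/25 ≈ 1.8120e+5)
v(S) = √374
v(u) + b = √374 + 4529999/25 = 4529999/25 + √374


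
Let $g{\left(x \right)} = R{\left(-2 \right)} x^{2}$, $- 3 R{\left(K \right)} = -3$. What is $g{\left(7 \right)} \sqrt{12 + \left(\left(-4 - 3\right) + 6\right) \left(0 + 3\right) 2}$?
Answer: $49 \sqrt{6} \approx 120.03$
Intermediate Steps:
$R{\left(K \right)} = 1$ ($R{\left(K \right)} = \left(- \frac{1}{3}\right) \left(-3\right) = 1$)
$g{\left(x \right)} = x^{2}$ ($g{\left(x \right)} = 1 x^{2} = x^{2}$)
$g{\left(7 \right)} \sqrt{12 + \left(\left(-4 - 3\right) + 6\right) \left(0 + 3\right) 2} = 7^{2} \sqrt{12 + \left(\left(-4 - 3\right) + 6\right) \left(0 + 3\right) 2} = 49 \sqrt{12 + \left(-7 + 6\right) 3 \cdot 2} = 49 \sqrt{12 - 6} = 49 \sqrt{6}$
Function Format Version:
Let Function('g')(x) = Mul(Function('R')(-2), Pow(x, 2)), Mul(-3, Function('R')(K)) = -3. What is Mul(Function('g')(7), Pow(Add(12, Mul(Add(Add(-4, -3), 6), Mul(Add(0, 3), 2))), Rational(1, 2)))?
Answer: Mul(49, Pow(6, Rational(1, 2))) ≈ 120.03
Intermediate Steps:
Function('R')(K) = 1 (Function('R')(K) = Mul(Rational(-1, 3), -3) = 1)
Function('g')(x) = Pow(x, 2) (Function('g')(x) = Mul(1, Pow(x, 2)) = Pow(x, 2))
Mul(Function('g')(7), Pow(Add(12, Mul(Add(Add(-4, -3), 6), Mul(Add(0, 3), 2))), Rational(1, 2))) = Mul(Pow(7, 2), Pow(Add(12, Mul(Add(Add(-4, -3), 6), Mul(Add(0, 3), 2))), Rational(1, 2))) = Mul(49, Pow(Add(12, Mul(Add(-7, 6), Mul(3, 2))), Rational(1, 2))) = Mul(49, Pow(Add(12, Mul(-1, 6)), Rational(1, 2))) = Mul(49, Pow(Add(12, -6), Rational(1, 2))) = Mul(49, Pow(6, Rational(1, 2)))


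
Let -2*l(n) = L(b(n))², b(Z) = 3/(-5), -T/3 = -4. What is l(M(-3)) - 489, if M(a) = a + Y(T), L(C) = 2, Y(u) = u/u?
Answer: -491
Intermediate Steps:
T = 12 (T = -3*(-4) = 12)
b(Z) = -⅗ (b(Z) = 3*(-⅕) = -⅗)
Y(u) = 1
M(a) = 1 + a (M(a) = a + 1 = 1 + a)
l(n) = -2 (l(n) = -½*2² = -½*4 = -2)
l(M(-3)) - 489 = -2 - 489 = -491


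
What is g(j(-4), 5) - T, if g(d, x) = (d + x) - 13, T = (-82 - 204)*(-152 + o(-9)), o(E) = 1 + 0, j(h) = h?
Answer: -43198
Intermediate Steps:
o(E) = 1
T = 43186 (T = (-82 - 204)*(-152 + 1) = -286*(-151) = 43186)
g(d, x) = -13 + d + x
g(j(-4), 5) - T = (-13 - 4 + 5) - 1*43186 = -12 - 43186 = -43198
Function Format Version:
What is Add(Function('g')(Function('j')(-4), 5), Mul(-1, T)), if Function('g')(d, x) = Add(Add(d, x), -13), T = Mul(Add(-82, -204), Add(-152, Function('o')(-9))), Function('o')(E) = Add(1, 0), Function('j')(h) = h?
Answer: -43198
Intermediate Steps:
Function('o')(E) = 1
T = 43186 (T = Mul(Add(-82, -204), Add(-152, 1)) = Mul(-286, -151) = 43186)
Function('g')(d, x) = Add(-13, d, x)
Add(Function('g')(Function('j')(-4), 5), Mul(-1, T)) = Add(Add(-13, -4, 5), Mul(-1, 43186)) = Add(-12, -43186) = -43198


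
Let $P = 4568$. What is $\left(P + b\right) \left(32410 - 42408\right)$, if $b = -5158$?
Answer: $5898820$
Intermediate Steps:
$\left(P + b\right) \left(32410 - 42408\right) = \left(4568 - 5158\right) \left(32410 - 42408\right) = \left(-590\right) \left(-9998\right) = 5898820$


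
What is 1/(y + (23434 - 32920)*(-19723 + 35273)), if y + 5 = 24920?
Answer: -1/147482385 ≈ -6.7805e-9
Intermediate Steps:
y = 24915 (y = -5 + 24920 = 24915)
1/(y + (23434 - 32920)*(-19723 + 35273)) = 1/(24915 + (23434 - 32920)*(-19723 + 35273)) = 1/(24915 - 9486*15550) = 1/(24915 - 147507300) = 1/(-147482385) = -1/147482385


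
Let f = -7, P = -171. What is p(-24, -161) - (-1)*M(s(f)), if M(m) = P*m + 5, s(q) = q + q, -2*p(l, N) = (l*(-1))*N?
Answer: 4331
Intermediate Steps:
p(l, N) = N*l/2 (p(l, N) = -l*(-1)*N/2 = -(-l)*N/2 = -(-1)*N*l/2 = N*l/2)
s(q) = 2*q
M(m) = 5 - 171*m (M(m) = -171*m + 5 = 5 - 171*m)
p(-24, -161) - (-1)*M(s(f)) = (1/2)*(-161)*(-24) - (-1)*(5 - 342*(-7)) = 1932 - (-1)*(5 - 171*(-14)) = 1932 - (-1)*(5 + 2394) = 1932 - (-1)*2399 = 1932 - 1*(-2399) = 1932 + 2399 = 4331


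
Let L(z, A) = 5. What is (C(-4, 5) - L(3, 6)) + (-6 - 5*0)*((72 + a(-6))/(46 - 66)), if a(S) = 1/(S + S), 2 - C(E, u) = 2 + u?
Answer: 463/40 ≈ 11.575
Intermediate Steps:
C(E, u) = -u (C(E, u) = 2 - (2 + u) = 2 + (-2 - u) = -u)
a(S) = 1/(2*S)
(C(-4, 5) - L(3, 6)) + (-6 - 5*0)*((72 + a(-6))/(46 - 66)) = (-1*5 - 1*5) + (-6 - 5*0)*((72 + (½)/(-6))/(46 - 66)) = (-5 - 5) + (-6 + 0)*((72 + (½)*(-⅙))/(-20)) = -10 - 6*(72 - 1/12)*(-1)/20 = -10 - 863*(-1)/(2*20) = -10 - 6*(-863/240) = -10 + 863/40 = 463/40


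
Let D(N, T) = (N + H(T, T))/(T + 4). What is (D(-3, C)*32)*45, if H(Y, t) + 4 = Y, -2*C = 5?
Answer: -9120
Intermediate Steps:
C = -5/2 (C = -½*5 = -5/2 ≈ -2.5000)
H(Y, t) = -4 + Y
D(N, T) = (-4 + N + T)/(4 + T) (D(N, T) = (N + (-4 + T))/(T + 4) = (-4 + N + T)/(4 + T))
(D(-3, C)*32)*45 = (((-4 - 3 - 5/2)/(4 - 5/2))*32)*45 = ((-19/2/(3/2))*32)*45 = (((⅔)*(-19/2))*32)*45 = -19/3*32*45 = -608/3*45 = -9120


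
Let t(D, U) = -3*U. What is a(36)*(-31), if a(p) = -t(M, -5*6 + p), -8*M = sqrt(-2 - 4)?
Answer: -558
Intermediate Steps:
M = -I*sqrt(6)/8 (M = -sqrt(-2 - 4)/8 = -I*sqrt(6)/8 ≈ -0.30619*I)
a(p) = -90 + 3*p (a(p) = -(-3)*(-5*6 + p) = -(-3)*(-30 + p) = -(90 - 3*p) = -90 + 3*p)
a(36)*(-31) = (-90 + 3*36)*(-31) = (-90 + 108)*(-31) = 18*(-31) = -558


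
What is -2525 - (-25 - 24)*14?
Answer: -1839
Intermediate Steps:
-2525 - (-25 - 24)*14 = -2525 - (-49)*14 = -2525 - 1*(-686) = -2525 + 686 = -1839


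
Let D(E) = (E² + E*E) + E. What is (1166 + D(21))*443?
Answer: 916567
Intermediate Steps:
D(E) = E + 2*E² (D(E) = (E² + E²) + E = 2*E² + E = E + 2*E²)
(1166 + D(21))*443 = (1166 + 21*(1 + 2*21))*443 = (1166 + 21*(1 + 42))*443 = (1166 + 21*43)*443 = (1166 + 903)*443 = 2069*443 = 916567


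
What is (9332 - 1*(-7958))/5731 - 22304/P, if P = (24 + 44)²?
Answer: -176012/97427 ≈ -1.8066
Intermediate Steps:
P = 4624 (P = 68² = 4624)
(9332 - 1*(-7958))/5731 - 22304/P = (9332 - 1*(-7958))/5731 - 22304/4624 = (9332 + 7958)*(1/5731) - 22304*1/4624 = 17290*(1/5731) - 82/17 = 17290/5731 - 82/17 = -176012/97427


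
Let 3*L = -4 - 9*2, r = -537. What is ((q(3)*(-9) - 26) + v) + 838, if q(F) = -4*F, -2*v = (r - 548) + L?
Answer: 8797/6 ≈ 1466.2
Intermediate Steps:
L = -22/3 (L = (-4 - 9*2)/3 = (-4 - 18)/3 = (⅓)*(-22) = -22/3 ≈ -7.3333)
v = 3277/6 (v = -((-537 - 548) - 22/3)/2 = -(-1085 - 22/3)/2 = -½*(-3277/3) = 3277/6 ≈ 546.17)
((q(3)*(-9) - 26) + v) + 838 = ((-4*3*(-9) - 26) + 3277/6) + 838 = ((-12*(-9) - 26) + 3277/6) + 838 = ((108 - 26) + 3277/6) + 838 = (82 + 3277/6) + 838 = 3769/6 + 838 = 8797/6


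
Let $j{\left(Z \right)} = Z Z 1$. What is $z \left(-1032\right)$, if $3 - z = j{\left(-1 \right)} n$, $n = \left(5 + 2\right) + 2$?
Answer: $6192$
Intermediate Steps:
$j{\left(Z \right)} = Z^{2}$ ($j{\left(Z \right)} = Z^{2} \cdot 1 = Z^{2}$)
$n = 9$ ($n = 7 + 2 = 9$)
$z = -6$ ($z = 3 - \left(-1\right)^{2} \cdot 9 = 3 - 1 \cdot 9 = 3 - 9 = -6$)
$z \left(-1032\right) = \left(-6\right) \left(-1032\right) = 6192$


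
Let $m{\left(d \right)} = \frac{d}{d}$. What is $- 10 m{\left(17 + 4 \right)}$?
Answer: $-10$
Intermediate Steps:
$m{\left(d \right)} = 1$
$- 10 m{\left(17 + 4 \right)} = \left(-10\right) 1 = -10$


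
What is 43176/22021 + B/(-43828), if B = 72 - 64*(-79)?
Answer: 444848510/241284097 ≈ 1.8437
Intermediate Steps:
B = 5128 (B = 72 + 5056 = 5128)
43176/22021 + B/(-43828) = 43176/22021 + 5128/(-43828) = 43176*(1/22021) + 5128*(-1/43828) = 43176/22021 - 1282/10957 = 444848510/241284097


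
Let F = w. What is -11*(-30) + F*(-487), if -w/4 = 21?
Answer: 41238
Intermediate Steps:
w = -84 (w = -4*21 = -84)
F = -84
-11*(-30) + F*(-487) = -11*(-30) - 84*(-487) = 330 + 40908 = 41238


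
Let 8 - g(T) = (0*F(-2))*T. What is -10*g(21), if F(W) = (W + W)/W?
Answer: -80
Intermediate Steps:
F(W) = 2 (F(W) = (2*W)/W = 2)
g(T) = 8 (g(T) = 8 - 0*2*T = 8 - 0*T = 8 - 1*0 = 8 + 0 = 8)
-10*g(21) = -10*8 = -80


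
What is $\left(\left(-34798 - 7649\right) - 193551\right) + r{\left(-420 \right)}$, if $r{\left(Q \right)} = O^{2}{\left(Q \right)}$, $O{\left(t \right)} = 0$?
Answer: $-235998$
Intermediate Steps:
$r{\left(Q \right)} = 0$ ($r{\left(Q \right)} = 0^{2} = 0$)
$\left(\left(-34798 - 7649\right) - 193551\right) + r{\left(-420 \right)} = \left(\left(-34798 - 7649\right) - 193551\right) + 0 = \left(-42447 - 193551\right) + 0 = -235998 + 0 = -235998$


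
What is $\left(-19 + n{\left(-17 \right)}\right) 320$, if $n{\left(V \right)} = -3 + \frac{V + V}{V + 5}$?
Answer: $- \frac{18400}{3} \approx -6133.3$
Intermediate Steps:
$n{\left(V \right)} = -3 + \frac{2 V}{5 + V}$
$\left(-19 + n{\left(-17 \right)}\right) 320 = \left(-19 + \frac{-15 - -17}{5 - 17}\right) 320 = \left(-19 + \frac{-15 + 17}{-12}\right) 320 = \left(-19 - \frac{1}{6}\right) 320 = \left(- \frac{115}{6}\right) 320 = - \frac{18400}{3}$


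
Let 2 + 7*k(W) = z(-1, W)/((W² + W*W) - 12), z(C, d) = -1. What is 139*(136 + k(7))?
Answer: 11356161/602 ≈ 18864.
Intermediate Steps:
k(W) = -2/7 - 1/(7*(-12 + 2*W²)) (k(W) = -2/7 + (-1/((W² + W*W) - 12))/7 = -2/7 + (-1/((W² + W²) - 12))/7 = -2/7 + (-1/(2*W² - 12))/7 = -2/7 + (-1/(-12 + 2*W²))/7 = -2/7 - 1/(7*(-12 + 2*W²)))
139*(136 + k(7)) = 139*(136 + (23 - 4*7²)/(14*(-6 + 7²))) = 139*(136 + (23 - 4*49)/(14*(-6 + 49))) = 139*(136 + (1/14)*(23 - 196)/43) = 139*(136 + (1/14)*(1/43)*(-173)) = 139*(136 - 173/602) = 139*(81699/602) = 11356161/602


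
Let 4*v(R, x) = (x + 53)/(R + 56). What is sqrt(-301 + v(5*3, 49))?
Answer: I*sqrt(6062122)/142 ≈ 17.339*I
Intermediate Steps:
v(R, x) = (53 + x)/(4*(56 + R)) (v(R, x) = ((x + 53)/(R + 56))/4 = ((53 + x)/(56 + R))/4 = (53 + x)/(4*(56 + R)))
sqrt(-301 + v(5*3, 49)) = sqrt(-301 + (53 + 49)/(4*(56 + 5*3))) = sqrt(-301 + (1/4)*102/(56 + 15)) = sqrt(-301 + (1/4)*102/71) = sqrt(-301 + (1/4)*(1/71)*102) = sqrt(-301 + 51/142) = sqrt(-42691/142) = I*sqrt(6062122)/142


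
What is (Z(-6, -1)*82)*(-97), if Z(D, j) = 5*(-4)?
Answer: 159080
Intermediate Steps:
Z(D, j) = -20
(Z(-6, -1)*82)*(-97) = -20*82*(-97) = -1640*(-97) = 159080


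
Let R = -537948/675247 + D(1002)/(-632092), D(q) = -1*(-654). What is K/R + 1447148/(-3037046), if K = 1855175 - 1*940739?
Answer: -98779443880262761581178/86169660409240057 ≈ -1.1463e+6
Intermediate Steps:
K = 914436 (K = 1855175 - 940739 = 914436)
D(q) = 654
R = -170237119377/213409113362 (R = -537948/675247 + 654/(-632092) = -537948*1/675247 + 654*(-1/632092) = -537948/675247 - 327/316046 = -170237119377/213409113362 ≈ -0.79770)
K/R + 1447148/(-3037046) = 914436/(-170237119377/213409113362) + 1447148/(-3037046) = 914436*(-213409113362/170237119377) + 1447148*(-1/3037046) = -65049658662097944/56745706459 - 723574/1518523 = -98779443880262761581178/86169660409240057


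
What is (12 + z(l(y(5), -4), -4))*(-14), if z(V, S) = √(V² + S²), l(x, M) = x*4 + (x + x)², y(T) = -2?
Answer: -168 - 56*√5 ≈ -293.22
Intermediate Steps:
l(x, M) = 4*x + 4*x² (l(x, M) = 4*x + (2*x)² = 4*x + 4*x²)
z(V, S) = √(S² + V²)
(12 + z(l(y(5), -4), -4))*(-14) = (12 + √((-4)² + (4*(-2)*(1 - 2))²))*(-14) = (12 + √(16 + (4*(-2)*(-1))²))*(-14) = (12 + √(16 + 8²))*(-14) = (12 + √(16 + 64))*(-14) = (12 + √80)*(-14) = (12 + 4*√5)*(-14) = -168 - 56*√5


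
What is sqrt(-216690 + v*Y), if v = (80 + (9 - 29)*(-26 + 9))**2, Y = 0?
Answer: I*sqrt(216690) ≈ 465.5*I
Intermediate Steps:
v = 176400 (v = (80 - 20*(-17))**2 = (80 + 340)**2 = 420**2 = 176400)
sqrt(-216690 + v*Y) = sqrt(-216690 + 176400*0) = sqrt(-216690 + 0) = sqrt(-216690) = I*sqrt(216690)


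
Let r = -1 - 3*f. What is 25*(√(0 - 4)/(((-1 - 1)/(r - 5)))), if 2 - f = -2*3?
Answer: 750*I ≈ 750.0*I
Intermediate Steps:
f = 8 (f = 2 - (-2)*3 = 2 - 1*(-6) = 2 + 6 = 8)
r = -25 (r = -1 - 3*8 = -1 - 24 = -25)
25*(√(0 - 4)/(((-1 - 1)/(r - 5)))) = 25*(√(0 - 4)/(((-1 - 1)/(-25 - 5)))) = 25*(√(-4)/((-2/(-30)))) = 25*((2*I)/((-2*(-1/30)))) = 25*((2*I)/(1/15)) = 25*((2*I)*15) = 25*(30*I) = 750*I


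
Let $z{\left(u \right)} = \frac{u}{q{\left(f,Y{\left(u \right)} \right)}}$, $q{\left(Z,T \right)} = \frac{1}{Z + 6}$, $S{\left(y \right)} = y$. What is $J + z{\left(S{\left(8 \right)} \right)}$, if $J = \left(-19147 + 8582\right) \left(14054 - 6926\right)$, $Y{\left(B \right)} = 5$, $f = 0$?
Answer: $-75307272$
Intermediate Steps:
$q{\left(Z,T \right)} = \frac{1}{6 + Z}$
$J = -75307320$ ($J = \left(-10565\right) 7128 = -75307320$)
$z{\left(u \right)} = 6 u$ ($z{\left(u \right)} = \frac{u}{\frac{1}{6 + 0}} = \frac{u}{\frac{1}{6}} = u \frac{1}{\frac{1}{6}} = u 6 = 6 u$)
$J + z{\left(S{\left(8 \right)} \right)} = -75307320 + 6 \cdot 8 = -75307320 + 48 = -75307272$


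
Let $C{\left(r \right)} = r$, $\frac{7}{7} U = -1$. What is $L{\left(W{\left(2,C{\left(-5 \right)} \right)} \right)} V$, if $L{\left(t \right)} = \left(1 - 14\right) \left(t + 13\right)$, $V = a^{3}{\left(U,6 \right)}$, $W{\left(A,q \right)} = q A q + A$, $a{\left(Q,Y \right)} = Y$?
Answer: $-182520$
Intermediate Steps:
$U = -1$
$W{\left(A,q \right)} = A + A q^{2}$ ($W{\left(A,q \right)} = A q q + A = A q^{2} + A = A + A q^{2}$)
$V = 216$ ($V = 6^{3} = 216$)
$L{\left(t \right)} = -169 - 13 t$ ($L{\left(t \right)} = - 13 \left(13 + t\right) = -169 - 13 t$)
$L{\left(W{\left(2,C{\left(-5 \right)} \right)} \right)} V = \left(-169 - 13 \cdot 2 \left(1 + \left(-5\right)^{2}\right)\right) 216 = \left(-169 - 13 \cdot 2 \left(1 + 25\right)\right) 216 = \left(-169 - 13 \cdot 2 \cdot 26\right) 216 = \left(-169 - 676\right) 216 = \left(-845\right) 216 = -182520$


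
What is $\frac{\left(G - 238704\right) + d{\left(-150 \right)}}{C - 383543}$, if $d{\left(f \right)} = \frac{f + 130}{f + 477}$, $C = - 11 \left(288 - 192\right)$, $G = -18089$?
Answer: $\frac{83971331}{125763873} \approx 0.66769$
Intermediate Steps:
$C = -1056$ ($C = \left(-11\right) 96 = -1056$)
$d{\left(f \right)} = \frac{130 + f}{477 + f}$
$\frac{\left(G - 238704\right) + d{\left(-150 \right)}}{C - 383543} = \frac{\left(-18089 - 238704\right) + \frac{130 - 150}{477 - 150}}{-1056 - 383543} = \frac{\left(-18089 - 238704\right) + \frac{1}{327} \left(-20\right)}{-384599} = \left(-256793 + \frac{1}{327} \left(-20\right)\right) \left(- \frac{1}{384599}\right) = \left(-256793 - \frac{20}{327}\right) \left(- \frac{1}{384599}\right) = \left(- \frac{83971331}{327}\right) \left(- \frac{1}{384599}\right) = \frac{83971331}{125763873}$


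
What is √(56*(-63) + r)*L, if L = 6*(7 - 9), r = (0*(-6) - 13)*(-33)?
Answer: -12*I*√3099 ≈ -668.02*I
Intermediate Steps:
r = 429 (r = (0 - 13)*(-33) = -13*(-33) = 429)
L = -12 (L = 6*(-2) = -12)
√(56*(-63) + r)*L = √(56*(-63) + 429)*(-12) = √(-3528 + 429)*(-12) = √(-3099)*(-12) = (I*√3099)*(-12) = -12*I*√3099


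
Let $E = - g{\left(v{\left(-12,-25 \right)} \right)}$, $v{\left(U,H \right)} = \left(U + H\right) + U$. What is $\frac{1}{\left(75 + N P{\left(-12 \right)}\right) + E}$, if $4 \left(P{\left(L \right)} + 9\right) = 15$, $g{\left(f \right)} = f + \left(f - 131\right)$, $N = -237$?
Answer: $\frac{4}{6193} \approx 0.00064589$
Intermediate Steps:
$v{\left(U,H \right)} = H + 2 U$ ($v{\left(U,H \right)} = \left(H + U\right) + U = H + 2 U$)
$g{\left(f \right)} = -131 + 2 f$ ($g{\left(f \right)} = f + \left(-131 + f\right) = -131 + 2 f$)
$P{\left(L \right)} = - \frac{21}{4}$ ($P{\left(L \right)} = -9 + \frac{1}{4} \cdot 15 = -9 + \frac{15}{4} = - \frac{21}{4}$)
$E = 229$ ($E = - (-131 + 2 \left(-25 + 2 \left(-12\right)\right)) = - (-131 + 2 \left(-25 - 24\right)) = - (-131 + 2 \left(-49\right)) = - (-131 - 98) = \left(-1\right) \left(-229\right) = 229$)
$\frac{1}{\left(75 + N P{\left(-12 \right)}\right) + E} = \frac{1}{\left(75 - - \frac{4977}{4}\right) + 229} = \frac{1}{\left(75 + \frac{4977}{4}\right) + 229} = \frac{1}{\frac{5277}{4} + 229} = \frac{1}{\frac{6193}{4}} = \frac{4}{6193}$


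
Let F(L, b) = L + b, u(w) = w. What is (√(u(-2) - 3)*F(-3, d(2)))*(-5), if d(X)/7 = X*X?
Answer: -125*I*√5 ≈ -279.51*I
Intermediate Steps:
d(X) = 7*X² (d(X) = 7*(X*X) = 7*X²)
(√(u(-2) - 3)*F(-3, d(2)))*(-5) = (√(-2 - 3)*(-3 + 7*2²))*(-5) = (√(-5)*(-3 + 7*4))*(-5) = ((I*√5)*(-3 + 28))*(-5) = ((I*√5)*25)*(-5) = (25*I*√5)*(-5) = -125*I*√5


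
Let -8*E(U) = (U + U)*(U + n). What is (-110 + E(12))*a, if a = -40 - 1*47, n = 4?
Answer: 13746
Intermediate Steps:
E(U) = -U*(4 + U)/4 (E(U) = -(U + U)*(U + 4)/8 = -2*U*(4 + U)/8 = -U*(4 + U)/4)
a = -87 (a = -40 - 47 = -87)
(-110 + E(12))*a = (-110 - ¼*12*(4 + 12))*(-87) = (-110 - ¼*12*16)*(-87) = (-110 - 48)*(-87) = -158*(-87) = 13746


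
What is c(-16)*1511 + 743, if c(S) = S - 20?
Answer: -53653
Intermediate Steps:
c(S) = -20 + S
c(-16)*1511 + 743 = (-20 - 16)*1511 + 743 = -36*1511 + 743 = -54396 + 743 = -53653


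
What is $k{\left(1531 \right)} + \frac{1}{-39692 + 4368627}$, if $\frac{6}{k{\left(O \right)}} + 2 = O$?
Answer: $\frac{25975139}{6618941615} \approx 0.0039244$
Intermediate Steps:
$k{\left(O \right)} = \frac{6}{-2 + O}$
$k{\left(1531 \right)} + \frac{1}{-39692 + 4368627} = \frac{6}{-2 + 1531} + \frac{1}{-39692 + 4368627} = \frac{6}{1529} + \frac{1}{4328935} = \frac{25975139}{6618941615}$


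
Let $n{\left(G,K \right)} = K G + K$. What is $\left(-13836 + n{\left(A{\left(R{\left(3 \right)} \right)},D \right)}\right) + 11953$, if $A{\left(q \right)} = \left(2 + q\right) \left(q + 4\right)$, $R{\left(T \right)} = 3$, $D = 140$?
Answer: $3157$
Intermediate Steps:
$A{\left(q \right)} = \left(2 + q\right) \left(4 + q\right)$
$n{\left(G,K \right)} = K + G K$ ($n{\left(G,K \right)} = G K + K = K + G K$)
$\left(-13836 + n{\left(A{\left(R{\left(3 \right)} \right)},D \right)}\right) + 11953 = \left(-13836 + 140 \left(1 + \left(8 + 3^{2} + 6 \cdot 3\right)\right)\right) + 11953 = \left(-13836 + 140 \left(1 + \left(8 + 9 + 18\right)\right)\right) + 11953 = \left(-13836 + 140 \left(1 + 35\right)\right) + 11953 = \left(-13836 + 140 \cdot 36\right) + 11953 = \left(-13836 + 5040\right) + 11953 = -8796 + 11953 = 3157$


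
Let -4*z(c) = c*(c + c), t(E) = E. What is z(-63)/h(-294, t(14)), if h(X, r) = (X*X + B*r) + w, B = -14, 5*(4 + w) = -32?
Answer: -6615/287432 ≈ -0.023014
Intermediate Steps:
w = -52/5 (w = -4 + (1/5)*(-32) = -4 - 32/5 = -52/5 ≈ -10.400)
z(c) = -c**2/2 (z(c) = -c*(c + c)/4 = -c*2*c/4 = -c**2/2)
h(X, r) = -52/5 + X**2 - 14*r (h(X, r) = (X*X - 14*r) - 52/5 = (X**2 - 14*r) - 52/5 = -52/5 + X**2 - 14*r)
z(-63)/h(-294, t(14)) = (-1/2*(-63)**2)/(-52/5 + (-294)**2 - 14*14) = (-1/2*3969)/(-52/5 + 86436 - 196) = -3969/(2*431148/5) = -3969/2*5/431148 = -6615/287432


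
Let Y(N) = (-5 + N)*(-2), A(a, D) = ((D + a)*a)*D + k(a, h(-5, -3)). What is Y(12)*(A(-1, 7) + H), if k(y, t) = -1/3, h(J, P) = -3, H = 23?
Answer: 812/3 ≈ 270.67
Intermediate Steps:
k(y, t) = -⅓ (k(y, t) = -1*⅓ = -⅓)
A(a, D) = -⅓ + D*a*(D + a) (A(a, D) = ((D + a)*a)*D - ⅓ = (a*(D + a))*D - ⅓ = D*a*(D + a) - ⅓ = -⅓ + D*a*(D + a))
Y(N) = 10 - 2*N
Y(12)*(A(-1, 7) + H) = (10 - 2*12)*((-⅓ + 7*(-1)² - 1*7²) + 23) = (10 - 24)*((-⅓ + 7*1 - 1*49) + 23) = -14*((-⅓ + 7 - 49) + 23) = -14*(-127/3 + 23) = -14*(-58/3) = 812/3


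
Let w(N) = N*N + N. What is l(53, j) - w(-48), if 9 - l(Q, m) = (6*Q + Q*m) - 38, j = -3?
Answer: -2368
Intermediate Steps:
l(Q, m) = 47 - 6*Q - Q*m (l(Q, m) = 9 - ((6*Q + Q*m) - 38) = 9 - (-38 + 6*Q + Q*m) = 9 + (38 - 6*Q - Q*m) = 47 - 6*Q - Q*m)
w(N) = N + N² (w(N) = N² + N = N + N²)
l(53, j) - w(-48) = (47 - 6*53 - 1*53*(-3)) - (-48)*(1 - 48) = (47 - 318 + 159) - (-48)*(-47) = -112 - 1*2256 = -112 - 2256 = -2368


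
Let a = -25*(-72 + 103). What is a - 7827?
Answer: -8602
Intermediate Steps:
a = -775 (a = -25*31 = -775)
a - 7827 = -775 - 7827 = -8602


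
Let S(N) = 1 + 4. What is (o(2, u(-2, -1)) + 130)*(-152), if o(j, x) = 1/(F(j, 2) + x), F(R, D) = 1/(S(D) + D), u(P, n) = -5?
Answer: -335388/17 ≈ -19729.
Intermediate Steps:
S(N) = 5
F(R, D) = 1/(5 + D)
o(j, x) = 1/(⅐ + x) (o(j, x) = 1/(1/(5 + 2) + x) = 1/(1/7 + x) = 1/(⅐ + x))
(o(2, u(-2, -1)) + 130)*(-152) = (7/(1 + 7*(-5)) + 130)*(-152) = (7/(1 - 35) + 130)*(-152) = (7/(-34) + 130)*(-152) = (7*(-1/34) + 130)*(-152) = (-7/34 + 130)*(-152) = (4413/34)*(-152) = -335388/17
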